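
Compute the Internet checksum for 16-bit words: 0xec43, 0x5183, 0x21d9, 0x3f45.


Sum all words (with carry folding):
+ 0xec43 = 0xec43
+ 0x5183 = 0x3dc7
+ 0x21d9 = 0x5fa0
+ 0x3f45 = 0x9ee5
One's complement: ~0x9ee5
Checksum = 0x611a


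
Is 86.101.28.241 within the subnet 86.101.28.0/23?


Subnet network: 86.101.28.0
Test IP AND mask: 86.101.28.0
Yes, 86.101.28.241 is in 86.101.28.0/23


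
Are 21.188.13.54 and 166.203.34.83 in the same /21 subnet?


Mask: 255.255.248.0
21.188.13.54 AND mask = 21.188.8.0
166.203.34.83 AND mask = 166.203.32.0
No, different subnets (21.188.8.0 vs 166.203.32.0)


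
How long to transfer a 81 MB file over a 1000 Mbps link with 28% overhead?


Effective throughput = 1000 * (1 - 28/100) = 720 Mbps
File size in Mb = 81 * 8 = 648 Mb
Time = 648 / 720
Time = 0.9 seconds


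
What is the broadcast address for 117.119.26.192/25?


Network: 117.119.26.128/25
Host bits = 7
Set all host bits to 1:
Broadcast: 117.119.26.255


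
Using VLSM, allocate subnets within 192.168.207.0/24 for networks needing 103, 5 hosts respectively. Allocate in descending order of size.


103 hosts -> /25 (126 usable): 192.168.207.0/25
5 hosts -> /29 (6 usable): 192.168.207.128/29
Allocation: 192.168.207.0/25 (103 hosts, 126 usable); 192.168.207.128/29 (5 hosts, 6 usable)


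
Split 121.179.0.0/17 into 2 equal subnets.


New prefix = 17 + 1 = 18
Each subnet has 16384 addresses
  121.179.0.0/18
  121.179.64.0/18
Subnets: 121.179.0.0/18, 121.179.64.0/18


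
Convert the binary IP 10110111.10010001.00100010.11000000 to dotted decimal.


10110111 = 183
10010001 = 145
00100010 = 34
11000000 = 192
IP: 183.145.34.192


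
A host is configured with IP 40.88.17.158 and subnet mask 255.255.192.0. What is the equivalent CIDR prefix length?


Binary: 11111111.11111111.11000000.00000000
Count leading 1s
Prefix: /18


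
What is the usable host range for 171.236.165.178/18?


Network: 171.236.128.0
Broadcast: 171.236.191.255
First usable = network + 1
Last usable = broadcast - 1
Range: 171.236.128.1 to 171.236.191.254


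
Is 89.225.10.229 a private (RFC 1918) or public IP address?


RFC 1918 private ranges:
  10.0.0.0/8 (10.0.0.0 - 10.255.255.255)
  172.16.0.0/12 (172.16.0.0 - 172.31.255.255)
  192.168.0.0/16 (192.168.0.0 - 192.168.255.255)
Public (not in any RFC 1918 range)


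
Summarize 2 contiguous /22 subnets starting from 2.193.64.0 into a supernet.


Original prefix: /22
Number of subnets: 2 = 2^1
New prefix = 22 - 1 = 21
Supernet: 2.193.64.0/21


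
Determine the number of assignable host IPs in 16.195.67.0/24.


Host bits = 32 - 24 = 8
Total addresses = 2^8 = 256
Usable = total - 2 (network and broadcast)
Usable hosts: 254


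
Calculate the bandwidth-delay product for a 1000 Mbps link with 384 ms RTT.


BDP = bandwidth * RTT
= 1000 Mbps * 384 ms
= 1000 * 1e6 * 384 / 1000 bits
= 384000000 bits
= 48000000 bytes
= 46875 KB
BDP = 384000000 bits (48000000 bytes)


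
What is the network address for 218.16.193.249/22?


IP:   11011010.00010000.11000001.11111001
Mask: 11111111.11111111.11111100.00000000
AND operation:
Net:  11011010.00010000.11000000.00000000
Network: 218.16.192.0/22


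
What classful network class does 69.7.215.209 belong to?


First octet: 69
Binary: 01000101
0xxxxxxx -> Class A (1-126)
Class A, default mask 255.0.0.0 (/8)


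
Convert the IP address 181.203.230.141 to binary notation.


181 = 10110101
203 = 11001011
230 = 11100110
141 = 10001101
Binary: 10110101.11001011.11100110.10001101


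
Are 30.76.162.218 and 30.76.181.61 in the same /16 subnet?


Mask: 255.255.0.0
30.76.162.218 AND mask = 30.76.0.0
30.76.181.61 AND mask = 30.76.0.0
Yes, same subnet (30.76.0.0)


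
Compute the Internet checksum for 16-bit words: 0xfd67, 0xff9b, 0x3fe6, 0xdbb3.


Sum all words (with carry folding):
+ 0xfd67 = 0xfd67
+ 0xff9b = 0xfd03
+ 0x3fe6 = 0x3cea
+ 0xdbb3 = 0x189e
One's complement: ~0x189e
Checksum = 0xe761


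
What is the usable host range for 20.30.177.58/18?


Network: 20.30.128.0
Broadcast: 20.30.191.255
First usable = network + 1
Last usable = broadcast - 1
Range: 20.30.128.1 to 20.30.191.254


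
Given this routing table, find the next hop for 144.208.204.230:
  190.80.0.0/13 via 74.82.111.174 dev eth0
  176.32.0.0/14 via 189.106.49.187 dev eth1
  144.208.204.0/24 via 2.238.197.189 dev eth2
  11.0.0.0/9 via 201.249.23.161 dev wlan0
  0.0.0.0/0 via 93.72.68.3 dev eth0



Longest prefix match for 144.208.204.230:
  /13 190.80.0.0: no
  /14 176.32.0.0: no
  /24 144.208.204.0: MATCH
  /9 11.0.0.0: no
  /0 0.0.0.0: MATCH
Selected: next-hop 2.238.197.189 via eth2 (matched /24)


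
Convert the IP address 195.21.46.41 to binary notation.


195 = 11000011
21 = 00010101
46 = 00101110
41 = 00101001
Binary: 11000011.00010101.00101110.00101001


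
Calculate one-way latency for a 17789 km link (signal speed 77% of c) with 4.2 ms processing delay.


Speed = 0.77 * 3e5 km/s = 231000 km/s
Propagation delay = 17789 / 231000 = 0.077 s = 77.0087 ms
Processing delay = 4.2 ms
Total one-way latency = 81.2087 ms


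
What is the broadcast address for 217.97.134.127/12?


Network: 217.96.0.0/12
Host bits = 20
Set all host bits to 1:
Broadcast: 217.111.255.255


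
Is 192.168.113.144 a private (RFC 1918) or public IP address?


RFC 1918 private ranges:
  10.0.0.0/8 (10.0.0.0 - 10.255.255.255)
  172.16.0.0/12 (172.16.0.0 - 172.31.255.255)
  192.168.0.0/16 (192.168.0.0 - 192.168.255.255)
Private (in 192.168.0.0/16)


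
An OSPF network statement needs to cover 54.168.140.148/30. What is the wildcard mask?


Subnet mask: 255.255.255.252
Wildcard = 255.255.255.255 - subnet mask
255 - 255 = 0
255 - 255 = 0
255 - 255 = 0
255 - 252 = 3
Wildcard: 0.0.0.3


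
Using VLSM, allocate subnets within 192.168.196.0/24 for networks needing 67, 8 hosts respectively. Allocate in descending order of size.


67 hosts -> /25 (126 usable): 192.168.196.0/25
8 hosts -> /28 (14 usable): 192.168.196.128/28
Allocation: 192.168.196.0/25 (67 hosts, 126 usable); 192.168.196.128/28 (8 hosts, 14 usable)


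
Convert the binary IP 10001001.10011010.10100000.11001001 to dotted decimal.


10001001 = 137
10011010 = 154
10100000 = 160
11001001 = 201
IP: 137.154.160.201


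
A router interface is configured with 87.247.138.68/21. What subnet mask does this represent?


/21 means 21 network bits, 11 host bits
Binary: 11111111111111111111100000000000
Mask: 255.255.248.0


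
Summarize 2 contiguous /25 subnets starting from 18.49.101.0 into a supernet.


Original prefix: /25
Number of subnets: 2 = 2^1
New prefix = 25 - 1 = 24
Supernet: 18.49.101.0/24


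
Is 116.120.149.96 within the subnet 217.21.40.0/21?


Subnet network: 217.21.40.0
Test IP AND mask: 116.120.144.0
No, 116.120.149.96 is not in 217.21.40.0/21


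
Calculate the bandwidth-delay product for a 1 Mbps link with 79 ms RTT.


BDP = bandwidth * RTT
= 1 Mbps * 79 ms
= 1 * 1e6 * 79 / 1000 bits
= 79000 bits
= 9875 bytes
= 9.6436 KB
BDP = 79000 bits (9875 bytes)


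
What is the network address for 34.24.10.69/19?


IP:   00100010.00011000.00001010.01000101
Mask: 11111111.11111111.11100000.00000000
AND operation:
Net:  00100010.00011000.00000000.00000000
Network: 34.24.0.0/19


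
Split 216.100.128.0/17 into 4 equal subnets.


New prefix = 17 + 2 = 19
Each subnet has 8192 addresses
  216.100.128.0/19
  216.100.160.0/19
  216.100.192.0/19
  216.100.224.0/19
Subnets: 216.100.128.0/19, 216.100.160.0/19, 216.100.192.0/19, 216.100.224.0/19


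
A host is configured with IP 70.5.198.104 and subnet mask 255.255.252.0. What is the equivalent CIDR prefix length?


Binary: 11111111.11111111.11111100.00000000
Count leading 1s
Prefix: /22


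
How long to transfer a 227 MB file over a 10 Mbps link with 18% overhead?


Effective throughput = 10 * (1 - 18/100) = 8.2 Mbps
File size in Mb = 227 * 8 = 1816 Mb
Time = 1816 / 8.2
Time = 221.4634 seconds


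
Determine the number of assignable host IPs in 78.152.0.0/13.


Host bits = 32 - 13 = 19
Total addresses = 2^19 = 524288
Usable = total - 2 (network and broadcast)
Usable hosts: 524286


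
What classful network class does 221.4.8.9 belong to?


First octet: 221
Binary: 11011101
110xxxxx -> Class C (192-223)
Class C, default mask 255.255.255.0 (/24)


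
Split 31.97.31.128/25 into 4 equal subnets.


New prefix = 25 + 2 = 27
Each subnet has 32 addresses
  31.97.31.128/27
  31.97.31.160/27
  31.97.31.192/27
  31.97.31.224/27
Subnets: 31.97.31.128/27, 31.97.31.160/27, 31.97.31.192/27, 31.97.31.224/27


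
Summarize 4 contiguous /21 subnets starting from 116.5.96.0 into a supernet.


Original prefix: /21
Number of subnets: 4 = 2^2
New prefix = 21 - 2 = 19
Supernet: 116.5.96.0/19


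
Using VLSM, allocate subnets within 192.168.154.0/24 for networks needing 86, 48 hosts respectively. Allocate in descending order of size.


86 hosts -> /25 (126 usable): 192.168.154.0/25
48 hosts -> /26 (62 usable): 192.168.154.128/26
Allocation: 192.168.154.0/25 (86 hosts, 126 usable); 192.168.154.128/26 (48 hosts, 62 usable)


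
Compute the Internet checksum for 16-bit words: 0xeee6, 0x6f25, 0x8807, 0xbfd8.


Sum all words (with carry folding):
+ 0xeee6 = 0xeee6
+ 0x6f25 = 0x5e0c
+ 0x8807 = 0xe613
+ 0xbfd8 = 0xa5ec
One's complement: ~0xa5ec
Checksum = 0x5a13


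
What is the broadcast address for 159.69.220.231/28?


Network: 159.69.220.224/28
Host bits = 4
Set all host bits to 1:
Broadcast: 159.69.220.239


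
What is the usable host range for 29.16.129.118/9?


Network: 29.0.0.0
Broadcast: 29.127.255.255
First usable = network + 1
Last usable = broadcast - 1
Range: 29.0.0.1 to 29.127.255.254


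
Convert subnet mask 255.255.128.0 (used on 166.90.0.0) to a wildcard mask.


Subnet mask: 255.255.128.0
Wildcard = 255.255.255.255 - subnet mask
255 - 255 = 0
255 - 255 = 0
255 - 128 = 127
255 - 0 = 255
Wildcard: 0.0.127.255


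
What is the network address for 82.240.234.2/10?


IP:   01010010.11110000.11101010.00000010
Mask: 11111111.11000000.00000000.00000000
AND operation:
Net:  01010010.11000000.00000000.00000000
Network: 82.192.0.0/10


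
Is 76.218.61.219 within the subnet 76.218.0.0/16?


Subnet network: 76.218.0.0
Test IP AND mask: 76.218.0.0
Yes, 76.218.61.219 is in 76.218.0.0/16


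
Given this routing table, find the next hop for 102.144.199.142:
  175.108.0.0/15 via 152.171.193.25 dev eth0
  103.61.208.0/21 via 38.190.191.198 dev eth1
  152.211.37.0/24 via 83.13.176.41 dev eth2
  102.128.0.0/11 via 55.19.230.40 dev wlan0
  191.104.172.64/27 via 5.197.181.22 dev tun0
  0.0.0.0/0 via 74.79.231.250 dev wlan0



Longest prefix match for 102.144.199.142:
  /15 175.108.0.0: no
  /21 103.61.208.0: no
  /24 152.211.37.0: no
  /11 102.128.0.0: MATCH
  /27 191.104.172.64: no
  /0 0.0.0.0: MATCH
Selected: next-hop 55.19.230.40 via wlan0 (matched /11)


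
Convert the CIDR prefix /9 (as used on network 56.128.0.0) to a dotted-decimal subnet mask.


/9 means 9 network bits, 23 host bits
Binary: 11111111100000000000000000000000
Mask: 255.128.0.0


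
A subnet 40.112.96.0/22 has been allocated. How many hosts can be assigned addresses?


Host bits = 32 - 22 = 10
Total addresses = 2^10 = 1024
Usable = total - 2 (network and broadcast)
Usable hosts: 1022


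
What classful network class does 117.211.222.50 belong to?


First octet: 117
Binary: 01110101
0xxxxxxx -> Class A (1-126)
Class A, default mask 255.0.0.0 (/8)


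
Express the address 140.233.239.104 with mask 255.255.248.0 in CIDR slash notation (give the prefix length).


Binary: 11111111.11111111.11111000.00000000
Count leading 1s
Prefix: /21


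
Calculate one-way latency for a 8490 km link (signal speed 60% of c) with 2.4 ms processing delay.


Speed = 0.6 * 3e5 km/s = 180000 km/s
Propagation delay = 8490 / 180000 = 0.0472 s = 47.1667 ms
Processing delay = 2.4 ms
Total one-way latency = 49.5667 ms


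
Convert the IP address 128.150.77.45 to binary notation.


128 = 10000000
150 = 10010110
77 = 01001101
45 = 00101101
Binary: 10000000.10010110.01001101.00101101


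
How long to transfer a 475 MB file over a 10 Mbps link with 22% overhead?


Effective throughput = 10 * (1 - 22/100) = 7.8 Mbps
File size in Mb = 475 * 8 = 3800 Mb
Time = 3800 / 7.8
Time = 487.1795 seconds


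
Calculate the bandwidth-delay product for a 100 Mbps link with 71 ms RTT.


BDP = bandwidth * RTT
= 100 Mbps * 71 ms
= 100 * 1e6 * 71 / 1000 bits
= 7100000 bits
= 887500 bytes
= 866.6992 KB
BDP = 7100000 bits (887500 bytes)


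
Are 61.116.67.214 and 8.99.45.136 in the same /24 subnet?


Mask: 255.255.255.0
61.116.67.214 AND mask = 61.116.67.0
8.99.45.136 AND mask = 8.99.45.0
No, different subnets (61.116.67.0 vs 8.99.45.0)


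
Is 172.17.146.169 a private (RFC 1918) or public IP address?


RFC 1918 private ranges:
  10.0.0.0/8 (10.0.0.0 - 10.255.255.255)
  172.16.0.0/12 (172.16.0.0 - 172.31.255.255)
  192.168.0.0/16 (192.168.0.0 - 192.168.255.255)
Private (in 172.16.0.0/12)


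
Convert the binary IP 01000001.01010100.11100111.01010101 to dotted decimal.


01000001 = 65
01010100 = 84
11100111 = 231
01010101 = 85
IP: 65.84.231.85


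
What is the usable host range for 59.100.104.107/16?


Network: 59.100.0.0
Broadcast: 59.100.255.255
First usable = network + 1
Last usable = broadcast - 1
Range: 59.100.0.1 to 59.100.255.254


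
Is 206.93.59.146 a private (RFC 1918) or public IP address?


RFC 1918 private ranges:
  10.0.0.0/8 (10.0.0.0 - 10.255.255.255)
  172.16.0.0/12 (172.16.0.0 - 172.31.255.255)
  192.168.0.0/16 (192.168.0.0 - 192.168.255.255)
Public (not in any RFC 1918 range)


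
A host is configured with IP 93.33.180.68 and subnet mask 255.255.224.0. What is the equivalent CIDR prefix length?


Binary: 11111111.11111111.11100000.00000000
Count leading 1s
Prefix: /19


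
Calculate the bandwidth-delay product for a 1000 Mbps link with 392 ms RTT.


BDP = bandwidth * RTT
= 1000 Mbps * 392 ms
= 1000 * 1e6 * 392 / 1000 bits
= 392000000 bits
= 49000000 bytes
= 47851.5625 KB
BDP = 392000000 bits (49000000 bytes)


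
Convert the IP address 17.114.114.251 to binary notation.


17 = 00010001
114 = 01110010
114 = 01110010
251 = 11111011
Binary: 00010001.01110010.01110010.11111011


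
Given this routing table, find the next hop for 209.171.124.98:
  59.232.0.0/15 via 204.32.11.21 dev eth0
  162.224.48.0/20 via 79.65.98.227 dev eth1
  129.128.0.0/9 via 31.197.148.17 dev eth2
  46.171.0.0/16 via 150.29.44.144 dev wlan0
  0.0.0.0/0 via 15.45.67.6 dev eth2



Longest prefix match for 209.171.124.98:
  /15 59.232.0.0: no
  /20 162.224.48.0: no
  /9 129.128.0.0: no
  /16 46.171.0.0: no
  /0 0.0.0.0: MATCH
Selected: next-hop 15.45.67.6 via eth2 (matched /0)


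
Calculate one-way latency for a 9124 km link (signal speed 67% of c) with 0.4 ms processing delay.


Speed = 0.67 * 3e5 km/s = 201000 km/s
Propagation delay = 9124 / 201000 = 0.0454 s = 45.393 ms
Processing delay = 0.4 ms
Total one-way latency = 45.793 ms


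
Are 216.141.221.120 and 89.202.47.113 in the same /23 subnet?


Mask: 255.255.254.0
216.141.221.120 AND mask = 216.141.220.0
89.202.47.113 AND mask = 89.202.46.0
No, different subnets (216.141.220.0 vs 89.202.46.0)


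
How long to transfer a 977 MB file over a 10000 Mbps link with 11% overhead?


Effective throughput = 10000 * (1 - 11/100) = 8900 Mbps
File size in Mb = 977 * 8 = 7816 Mb
Time = 7816 / 8900
Time = 0.8782 seconds


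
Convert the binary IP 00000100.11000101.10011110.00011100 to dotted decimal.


00000100 = 4
11000101 = 197
10011110 = 158
00011100 = 28
IP: 4.197.158.28


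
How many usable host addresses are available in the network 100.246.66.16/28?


Host bits = 32 - 28 = 4
Total addresses = 2^4 = 16
Usable = total - 2 (network and broadcast)
Usable hosts: 14


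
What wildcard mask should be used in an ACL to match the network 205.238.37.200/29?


Subnet mask: 255.255.255.248
Wildcard = 255.255.255.255 - subnet mask
255 - 255 = 0
255 - 255 = 0
255 - 255 = 0
255 - 248 = 7
Wildcard: 0.0.0.7


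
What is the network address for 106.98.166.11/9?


IP:   01101010.01100010.10100110.00001011
Mask: 11111111.10000000.00000000.00000000
AND operation:
Net:  01101010.00000000.00000000.00000000
Network: 106.0.0.0/9


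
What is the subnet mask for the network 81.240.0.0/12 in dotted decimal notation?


/12 means 12 network bits, 20 host bits
Binary: 11111111111100000000000000000000
Mask: 255.240.0.0


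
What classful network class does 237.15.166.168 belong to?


First octet: 237
Binary: 11101101
1110xxxx -> Class D (224-239)
Class D (multicast), default mask N/A


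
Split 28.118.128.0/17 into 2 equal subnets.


New prefix = 17 + 1 = 18
Each subnet has 16384 addresses
  28.118.128.0/18
  28.118.192.0/18
Subnets: 28.118.128.0/18, 28.118.192.0/18


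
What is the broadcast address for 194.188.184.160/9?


Network: 194.128.0.0/9
Host bits = 23
Set all host bits to 1:
Broadcast: 194.255.255.255


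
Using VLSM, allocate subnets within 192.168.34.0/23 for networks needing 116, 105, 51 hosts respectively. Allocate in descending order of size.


116 hosts -> /25 (126 usable): 192.168.34.0/25
105 hosts -> /25 (126 usable): 192.168.34.128/25
51 hosts -> /26 (62 usable): 192.168.35.0/26
Allocation: 192.168.34.0/25 (116 hosts, 126 usable); 192.168.34.128/25 (105 hosts, 126 usable); 192.168.35.0/26 (51 hosts, 62 usable)


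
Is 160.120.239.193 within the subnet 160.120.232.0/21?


Subnet network: 160.120.232.0
Test IP AND mask: 160.120.232.0
Yes, 160.120.239.193 is in 160.120.232.0/21


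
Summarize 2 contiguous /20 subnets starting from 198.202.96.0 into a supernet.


Original prefix: /20
Number of subnets: 2 = 2^1
New prefix = 20 - 1 = 19
Supernet: 198.202.96.0/19


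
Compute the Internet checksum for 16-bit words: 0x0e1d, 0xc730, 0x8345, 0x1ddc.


Sum all words (with carry folding):
+ 0x0e1d = 0x0e1d
+ 0xc730 = 0xd54d
+ 0x8345 = 0x5893
+ 0x1ddc = 0x766f
One's complement: ~0x766f
Checksum = 0x8990


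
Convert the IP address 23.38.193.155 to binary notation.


23 = 00010111
38 = 00100110
193 = 11000001
155 = 10011011
Binary: 00010111.00100110.11000001.10011011


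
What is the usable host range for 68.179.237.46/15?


Network: 68.178.0.0
Broadcast: 68.179.255.255
First usable = network + 1
Last usable = broadcast - 1
Range: 68.178.0.1 to 68.179.255.254


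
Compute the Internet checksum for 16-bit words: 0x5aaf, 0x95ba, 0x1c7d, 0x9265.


Sum all words (with carry folding):
+ 0x5aaf = 0x5aaf
+ 0x95ba = 0xf069
+ 0x1c7d = 0x0ce7
+ 0x9265 = 0x9f4c
One's complement: ~0x9f4c
Checksum = 0x60b3


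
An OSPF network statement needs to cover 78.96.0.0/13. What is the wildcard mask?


Subnet mask: 255.248.0.0
Wildcard = 255.255.255.255 - subnet mask
255 - 255 = 0
255 - 248 = 7
255 - 0 = 255
255 - 0 = 255
Wildcard: 0.7.255.255


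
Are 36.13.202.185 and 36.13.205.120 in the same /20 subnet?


Mask: 255.255.240.0
36.13.202.185 AND mask = 36.13.192.0
36.13.205.120 AND mask = 36.13.192.0
Yes, same subnet (36.13.192.0)


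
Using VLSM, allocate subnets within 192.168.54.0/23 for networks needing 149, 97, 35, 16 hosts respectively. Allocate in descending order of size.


149 hosts -> /24 (254 usable): 192.168.54.0/24
97 hosts -> /25 (126 usable): 192.168.55.0/25
35 hosts -> /26 (62 usable): 192.168.55.128/26
16 hosts -> /27 (30 usable): 192.168.55.192/27
Allocation: 192.168.54.0/24 (149 hosts, 254 usable); 192.168.55.0/25 (97 hosts, 126 usable); 192.168.55.128/26 (35 hosts, 62 usable); 192.168.55.192/27 (16 hosts, 30 usable)


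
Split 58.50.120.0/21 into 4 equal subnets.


New prefix = 21 + 2 = 23
Each subnet has 512 addresses
  58.50.120.0/23
  58.50.122.0/23
  58.50.124.0/23
  58.50.126.0/23
Subnets: 58.50.120.0/23, 58.50.122.0/23, 58.50.124.0/23, 58.50.126.0/23


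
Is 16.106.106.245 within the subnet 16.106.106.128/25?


Subnet network: 16.106.106.128
Test IP AND mask: 16.106.106.128
Yes, 16.106.106.245 is in 16.106.106.128/25


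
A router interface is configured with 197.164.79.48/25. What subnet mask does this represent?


/25 means 25 network bits, 7 host bits
Binary: 11111111111111111111111110000000
Mask: 255.255.255.128


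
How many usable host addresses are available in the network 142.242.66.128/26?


Host bits = 32 - 26 = 6
Total addresses = 2^6 = 64
Usable = total - 2 (network and broadcast)
Usable hosts: 62


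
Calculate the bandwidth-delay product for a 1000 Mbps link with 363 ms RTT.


BDP = bandwidth * RTT
= 1000 Mbps * 363 ms
= 1000 * 1e6 * 363 / 1000 bits
= 363000000 bits
= 45375000 bytes
= 44311.5234 KB
BDP = 363000000 bits (45375000 bytes)


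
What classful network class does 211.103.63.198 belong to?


First octet: 211
Binary: 11010011
110xxxxx -> Class C (192-223)
Class C, default mask 255.255.255.0 (/24)


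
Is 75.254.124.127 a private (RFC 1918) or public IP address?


RFC 1918 private ranges:
  10.0.0.0/8 (10.0.0.0 - 10.255.255.255)
  172.16.0.0/12 (172.16.0.0 - 172.31.255.255)
  192.168.0.0/16 (192.168.0.0 - 192.168.255.255)
Public (not in any RFC 1918 range)


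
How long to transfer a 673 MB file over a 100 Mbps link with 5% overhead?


Effective throughput = 100 * (1 - 5/100) = 95 Mbps
File size in Mb = 673 * 8 = 5384 Mb
Time = 5384 / 95
Time = 56.6737 seconds


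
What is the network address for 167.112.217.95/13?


IP:   10100111.01110000.11011001.01011111
Mask: 11111111.11111000.00000000.00000000
AND operation:
Net:  10100111.01110000.00000000.00000000
Network: 167.112.0.0/13


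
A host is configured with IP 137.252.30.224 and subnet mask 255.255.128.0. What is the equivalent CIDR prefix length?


Binary: 11111111.11111111.10000000.00000000
Count leading 1s
Prefix: /17


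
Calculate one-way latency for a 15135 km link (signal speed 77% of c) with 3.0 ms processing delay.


Speed = 0.77 * 3e5 km/s = 231000 km/s
Propagation delay = 15135 / 231000 = 0.0655 s = 65.5195 ms
Processing delay = 3.0 ms
Total one-way latency = 68.5195 ms


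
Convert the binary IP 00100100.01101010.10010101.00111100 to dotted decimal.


00100100 = 36
01101010 = 106
10010101 = 149
00111100 = 60
IP: 36.106.149.60


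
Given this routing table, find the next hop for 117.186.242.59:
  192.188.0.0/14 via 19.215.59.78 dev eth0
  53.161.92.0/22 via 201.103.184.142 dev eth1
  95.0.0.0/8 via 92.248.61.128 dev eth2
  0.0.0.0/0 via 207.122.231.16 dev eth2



Longest prefix match for 117.186.242.59:
  /14 192.188.0.0: no
  /22 53.161.92.0: no
  /8 95.0.0.0: no
  /0 0.0.0.0: MATCH
Selected: next-hop 207.122.231.16 via eth2 (matched /0)


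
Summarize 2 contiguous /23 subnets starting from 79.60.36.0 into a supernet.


Original prefix: /23
Number of subnets: 2 = 2^1
New prefix = 23 - 1 = 22
Supernet: 79.60.36.0/22


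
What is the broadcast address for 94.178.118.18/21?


Network: 94.178.112.0/21
Host bits = 11
Set all host bits to 1:
Broadcast: 94.178.119.255


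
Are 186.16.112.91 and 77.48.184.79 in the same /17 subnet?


Mask: 255.255.128.0
186.16.112.91 AND mask = 186.16.0.0
77.48.184.79 AND mask = 77.48.128.0
No, different subnets (186.16.0.0 vs 77.48.128.0)


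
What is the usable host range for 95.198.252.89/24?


Network: 95.198.252.0
Broadcast: 95.198.252.255
First usable = network + 1
Last usable = broadcast - 1
Range: 95.198.252.1 to 95.198.252.254


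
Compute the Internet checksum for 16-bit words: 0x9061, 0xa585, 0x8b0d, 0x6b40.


Sum all words (with carry folding):
+ 0x9061 = 0x9061
+ 0xa585 = 0x35e7
+ 0x8b0d = 0xc0f4
+ 0x6b40 = 0x2c35
One's complement: ~0x2c35
Checksum = 0xd3ca


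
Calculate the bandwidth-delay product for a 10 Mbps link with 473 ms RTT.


BDP = bandwidth * RTT
= 10 Mbps * 473 ms
= 10 * 1e6 * 473 / 1000 bits
= 4730000 bits
= 591250 bytes
= 577.3926 KB
BDP = 4730000 bits (591250 bytes)


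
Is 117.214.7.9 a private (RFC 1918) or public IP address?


RFC 1918 private ranges:
  10.0.0.0/8 (10.0.0.0 - 10.255.255.255)
  172.16.0.0/12 (172.16.0.0 - 172.31.255.255)
  192.168.0.0/16 (192.168.0.0 - 192.168.255.255)
Public (not in any RFC 1918 range)


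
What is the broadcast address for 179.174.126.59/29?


Network: 179.174.126.56/29
Host bits = 3
Set all host bits to 1:
Broadcast: 179.174.126.63


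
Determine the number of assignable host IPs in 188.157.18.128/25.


Host bits = 32 - 25 = 7
Total addresses = 2^7 = 128
Usable = total - 2 (network and broadcast)
Usable hosts: 126


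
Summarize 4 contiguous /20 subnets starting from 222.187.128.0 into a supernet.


Original prefix: /20
Number of subnets: 4 = 2^2
New prefix = 20 - 2 = 18
Supernet: 222.187.128.0/18


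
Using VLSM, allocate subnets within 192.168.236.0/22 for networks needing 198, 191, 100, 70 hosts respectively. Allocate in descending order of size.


198 hosts -> /24 (254 usable): 192.168.236.0/24
191 hosts -> /24 (254 usable): 192.168.237.0/24
100 hosts -> /25 (126 usable): 192.168.238.0/25
70 hosts -> /25 (126 usable): 192.168.238.128/25
Allocation: 192.168.236.0/24 (198 hosts, 254 usable); 192.168.237.0/24 (191 hosts, 254 usable); 192.168.238.0/25 (100 hosts, 126 usable); 192.168.238.128/25 (70 hosts, 126 usable)


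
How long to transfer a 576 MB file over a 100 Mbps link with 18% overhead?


Effective throughput = 100 * (1 - 18/100) = 82 Mbps
File size in Mb = 576 * 8 = 4608 Mb
Time = 4608 / 82
Time = 56.1951 seconds


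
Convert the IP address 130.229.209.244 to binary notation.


130 = 10000010
229 = 11100101
209 = 11010001
244 = 11110100
Binary: 10000010.11100101.11010001.11110100


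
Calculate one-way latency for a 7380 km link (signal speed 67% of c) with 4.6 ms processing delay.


Speed = 0.67 * 3e5 km/s = 201000 km/s
Propagation delay = 7380 / 201000 = 0.0367 s = 36.7164 ms
Processing delay = 4.6 ms
Total one-way latency = 41.3164 ms


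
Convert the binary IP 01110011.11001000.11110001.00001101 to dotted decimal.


01110011 = 115
11001000 = 200
11110001 = 241
00001101 = 13
IP: 115.200.241.13


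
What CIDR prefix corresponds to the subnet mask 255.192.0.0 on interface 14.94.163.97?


Binary: 11111111.11000000.00000000.00000000
Count leading 1s
Prefix: /10


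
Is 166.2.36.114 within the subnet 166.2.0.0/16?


Subnet network: 166.2.0.0
Test IP AND mask: 166.2.0.0
Yes, 166.2.36.114 is in 166.2.0.0/16


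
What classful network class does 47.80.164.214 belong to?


First octet: 47
Binary: 00101111
0xxxxxxx -> Class A (1-126)
Class A, default mask 255.0.0.0 (/8)


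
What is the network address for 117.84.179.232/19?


IP:   01110101.01010100.10110011.11101000
Mask: 11111111.11111111.11100000.00000000
AND operation:
Net:  01110101.01010100.10100000.00000000
Network: 117.84.160.0/19


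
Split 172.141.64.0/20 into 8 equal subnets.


New prefix = 20 + 3 = 23
Each subnet has 512 addresses
  172.141.64.0/23
  172.141.66.0/23
  172.141.68.0/23
  172.141.70.0/23
  172.141.72.0/23
  172.141.74.0/23
  172.141.76.0/23
  172.141.78.0/23
Subnets: 172.141.64.0/23, 172.141.66.0/23, 172.141.68.0/23, 172.141.70.0/23, 172.141.72.0/23, 172.141.74.0/23, 172.141.76.0/23, 172.141.78.0/23


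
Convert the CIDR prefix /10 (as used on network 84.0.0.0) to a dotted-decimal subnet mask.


/10 means 10 network bits, 22 host bits
Binary: 11111111110000000000000000000000
Mask: 255.192.0.0


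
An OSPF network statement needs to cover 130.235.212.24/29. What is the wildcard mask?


Subnet mask: 255.255.255.248
Wildcard = 255.255.255.255 - subnet mask
255 - 255 = 0
255 - 255 = 0
255 - 255 = 0
255 - 248 = 7
Wildcard: 0.0.0.7


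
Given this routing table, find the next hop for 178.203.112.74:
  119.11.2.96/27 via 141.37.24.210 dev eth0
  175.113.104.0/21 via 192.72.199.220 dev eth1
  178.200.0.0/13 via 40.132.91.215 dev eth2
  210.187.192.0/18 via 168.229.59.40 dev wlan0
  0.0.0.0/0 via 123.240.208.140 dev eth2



Longest prefix match for 178.203.112.74:
  /27 119.11.2.96: no
  /21 175.113.104.0: no
  /13 178.200.0.0: MATCH
  /18 210.187.192.0: no
  /0 0.0.0.0: MATCH
Selected: next-hop 40.132.91.215 via eth2 (matched /13)


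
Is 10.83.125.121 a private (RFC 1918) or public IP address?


RFC 1918 private ranges:
  10.0.0.0/8 (10.0.0.0 - 10.255.255.255)
  172.16.0.0/12 (172.16.0.0 - 172.31.255.255)
  192.168.0.0/16 (192.168.0.0 - 192.168.255.255)
Private (in 10.0.0.0/8)


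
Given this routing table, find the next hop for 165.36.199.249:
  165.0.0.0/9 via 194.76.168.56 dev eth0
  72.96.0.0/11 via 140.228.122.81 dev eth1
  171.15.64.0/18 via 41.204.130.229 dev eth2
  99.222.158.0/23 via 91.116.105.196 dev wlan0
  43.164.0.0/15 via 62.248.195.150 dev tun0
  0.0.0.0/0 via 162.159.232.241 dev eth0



Longest prefix match for 165.36.199.249:
  /9 165.0.0.0: MATCH
  /11 72.96.0.0: no
  /18 171.15.64.0: no
  /23 99.222.158.0: no
  /15 43.164.0.0: no
  /0 0.0.0.0: MATCH
Selected: next-hop 194.76.168.56 via eth0 (matched /9)


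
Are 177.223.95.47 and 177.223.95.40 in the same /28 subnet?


Mask: 255.255.255.240
177.223.95.47 AND mask = 177.223.95.32
177.223.95.40 AND mask = 177.223.95.32
Yes, same subnet (177.223.95.32)


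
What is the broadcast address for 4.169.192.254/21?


Network: 4.169.192.0/21
Host bits = 11
Set all host bits to 1:
Broadcast: 4.169.199.255


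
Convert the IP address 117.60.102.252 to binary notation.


117 = 01110101
60 = 00111100
102 = 01100110
252 = 11111100
Binary: 01110101.00111100.01100110.11111100


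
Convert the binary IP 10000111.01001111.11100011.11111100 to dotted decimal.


10000111 = 135
01001111 = 79
11100011 = 227
11111100 = 252
IP: 135.79.227.252


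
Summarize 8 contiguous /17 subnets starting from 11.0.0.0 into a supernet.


Original prefix: /17
Number of subnets: 8 = 2^3
New prefix = 17 - 3 = 14
Supernet: 11.0.0.0/14


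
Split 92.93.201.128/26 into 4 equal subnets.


New prefix = 26 + 2 = 28
Each subnet has 16 addresses
  92.93.201.128/28
  92.93.201.144/28
  92.93.201.160/28
  92.93.201.176/28
Subnets: 92.93.201.128/28, 92.93.201.144/28, 92.93.201.160/28, 92.93.201.176/28


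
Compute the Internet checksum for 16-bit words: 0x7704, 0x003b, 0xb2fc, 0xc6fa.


Sum all words (with carry folding):
+ 0x7704 = 0x7704
+ 0x003b = 0x773f
+ 0xb2fc = 0x2a3c
+ 0xc6fa = 0xf136
One's complement: ~0xf136
Checksum = 0x0ec9


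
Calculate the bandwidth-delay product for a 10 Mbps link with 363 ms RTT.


BDP = bandwidth * RTT
= 10 Mbps * 363 ms
= 10 * 1e6 * 363 / 1000 bits
= 3630000 bits
= 453750 bytes
= 443.1152 KB
BDP = 3630000 bits (453750 bytes)


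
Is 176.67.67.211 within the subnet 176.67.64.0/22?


Subnet network: 176.67.64.0
Test IP AND mask: 176.67.64.0
Yes, 176.67.67.211 is in 176.67.64.0/22


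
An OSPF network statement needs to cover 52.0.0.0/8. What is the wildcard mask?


Subnet mask: 255.0.0.0
Wildcard = 255.255.255.255 - subnet mask
255 - 255 = 0
255 - 0 = 255
255 - 0 = 255
255 - 0 = 255
Wildcard: 0.255.255.255


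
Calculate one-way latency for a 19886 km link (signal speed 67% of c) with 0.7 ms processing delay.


Speed = 0.67 * 3e5 km/s = 201000 km/s
Propagation delay = 19886 / 201000 = 0.0989 s = 98.9353 ms
Processing delay = 0.7 ms
Total one-way latency = 99.6353 ms


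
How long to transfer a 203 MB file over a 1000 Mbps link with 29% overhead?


Effective throughput = 1000 * (1 - 29/100) = 710 Mbps
File size in Mb = 203 * 8 = 1624 Mb
Time = 1624 / 710
Time = 2.2873 seconds


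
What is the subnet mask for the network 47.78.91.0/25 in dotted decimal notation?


/25 means 25 network bits, 7 host bits
Binary: 11111111111111111111111110000000
Mask: 255.255.255.128


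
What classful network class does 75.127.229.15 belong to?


First octet: 75
Binary: 01001011
0xxxxxxx -> Class A (1-126)
Class A, default mask 255.0.0.0 (/8)


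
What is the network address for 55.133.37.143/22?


IP:   00110111.10000101.00100101.10001111
Mask: 11111111.11111111.11111100.00000000
AND operation:
Net:  00110111.10000101.00100100.00000000
Network: 55.133.36.0/22


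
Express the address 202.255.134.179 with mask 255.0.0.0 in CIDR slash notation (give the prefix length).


Binary: 11111111.00000000.00000000.00000000
Count leading 1s
Prefix: /8


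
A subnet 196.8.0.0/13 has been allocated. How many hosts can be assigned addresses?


Host bits = 32 - 13 = 19
Total addresses = 2^19 = 524288
Usable = total - 2 (network and broadcast)
Usable hosts: 524286


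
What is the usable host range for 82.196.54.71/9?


Network: 82.128.0.0
Broadcast: 82.255.255.255
First usable = network + 1
Last usable = broadcast - 1
Range: 82.128.0.1 to 82.255.255.254


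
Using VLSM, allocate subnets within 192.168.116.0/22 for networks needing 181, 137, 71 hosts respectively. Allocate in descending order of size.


181 hosts -> /24 (254 usable): 192.168.116.0/24
137 hosts -> /24 (254 usable): 192.168.117.0/24
71 hosts -> /25 (126 usable): 192.168.118.0/25
Allocation: 192.168.116.0/24 (181 hosts, 254 usable); 192.168.117.0/24 (137 hosts, 254 usable); 192.168.118.0/25 (71 hosts, 126 usable)


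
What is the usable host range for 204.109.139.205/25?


Network: 204.109.139.128
Broadcast: 204.109.139.255
First usable = network + 1
Last usable = broadcast - 1
Range: 204.109.139.129 to 204.109.139.254


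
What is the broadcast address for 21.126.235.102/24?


Network: 21.126.235.0/24
Host bits = 8
Set all host bits to 1:
Broadcast: 21.126.235.255


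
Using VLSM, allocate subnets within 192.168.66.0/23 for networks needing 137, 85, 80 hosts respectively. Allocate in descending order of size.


137 hosts -> /24 (254 usable): 192.168.66.0/24
85 hosts -> /25 (126 usable): 192.168.67.0/25
80 hosts -> /25 (126 usable): 192.168.67.128/25
Allocation: 192.168.66.0/24 (137 hosts, 254 usable); 192.168.67.0/25 (85 hosts, 126 usable); 192.168.67.128/25 (80 hosts, 126 usable)


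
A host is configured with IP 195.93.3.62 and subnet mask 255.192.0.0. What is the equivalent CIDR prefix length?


Binary: 11111111.11000000.00000000.00000000
Count leading 1s
Prefix: /10


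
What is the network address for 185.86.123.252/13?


IP:   10111001.01010110.01111011.11111100
Mask: 11111111.11111000.00000000.00000000
AND operation:
Net:  10111001.01010000.00000000.00000000
Network: 185.80.0.0/13


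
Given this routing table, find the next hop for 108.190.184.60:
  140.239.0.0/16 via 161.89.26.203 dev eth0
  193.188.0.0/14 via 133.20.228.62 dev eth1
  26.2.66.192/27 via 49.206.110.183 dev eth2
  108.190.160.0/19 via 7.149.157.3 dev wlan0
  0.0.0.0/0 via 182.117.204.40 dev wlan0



Longest prefix match for 108.190.184.60:
  /16 140.239.0.0: no
  /14 193.188.0.0: no
  /27 26.2.66.192: no
  /19 108.190.160.0: MATCH
  /0 0.0.0.0: MATCH
Selected: next-hop 7.149.157.3 via wlan0 (matched /19)


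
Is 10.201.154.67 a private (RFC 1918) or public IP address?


RFC 1918 private ranges:
  10.0.0.0/8 (10.0.0.0 - 10.255.255.255)
  172.16.0.0/12 (172.16.0.0 - 172.31.255.255)
  192.168.0.0/16 (192.168.0.0 - 192.168.255.255)
Private (in 10.0.0.0/8)


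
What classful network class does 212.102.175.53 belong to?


First octet: 212
Binary: 11010100
110xxxxx -> Class C (192-223)
Class C, default mask 255.255.255.0 (/24)


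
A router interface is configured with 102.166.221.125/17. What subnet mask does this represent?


/17 means 17 network bits, 15 host bits
Binary: 11111111111111111000000000000000
Mask: 255.255.128.0


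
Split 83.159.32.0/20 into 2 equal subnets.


New prefix = 20 + 1 = 21
Each subnet has 2048 addresses
  83.159.32.0/21
  83.159.40.0/21
Subnets: 83.159.32.0/21, 83.159.40.0/21


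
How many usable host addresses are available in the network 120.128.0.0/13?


Host bits = 32 - 13 = 19
Total addresses = 2^19 = 524288
Usable = total - 2 (network and broadcast)
Usable hosts: 524286


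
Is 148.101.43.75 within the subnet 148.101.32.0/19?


Subnet network: 148.101.32.0
Test IP AND mask: 148.101.32.0
Yes, 148.101.43.75 is in 148.101.32.0/19


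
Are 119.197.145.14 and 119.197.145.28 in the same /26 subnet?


Mask: 255.255.255.192
119.197.145.14 AND mask = 119.197.145.0
119.197.145.28 AND mask = 119.197.145.0
Yes, same subnet (119.197.145.0)


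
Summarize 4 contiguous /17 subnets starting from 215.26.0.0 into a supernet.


Original prefix: /17
Number of subnets: 4 = 2^2
New prefix = 17 - 2 = 15
Supernet: 215.26.0.0/15


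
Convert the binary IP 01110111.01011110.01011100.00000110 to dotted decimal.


01110111 = 119
01011110 = 94
01011100 = 92
00000110 = 6
IP: 119.94.92.6


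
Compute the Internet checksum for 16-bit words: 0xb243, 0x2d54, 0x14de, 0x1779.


Sum all words (with carry folding):
+ 0xb243 = 0xb243
+ 0x2d54 = 0xdf97
+ 0x14de = 0xf475
+ 0x1779 = 0x0bef
One's complement: ~0x0bef
Checksum = 0xf410


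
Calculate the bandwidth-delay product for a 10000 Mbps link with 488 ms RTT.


BDP = bandwidth * RTT
= 10000 Mbps * 488 ms
= 10000 * 1e6 * 488 / 1000 bits
= 4880000000 bits
= 610000000 bytes
= 595703.125 KB
BDP = 4880000000 bits (610000000 bytes)


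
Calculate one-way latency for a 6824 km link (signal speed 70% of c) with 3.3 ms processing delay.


Speed = 0.7 * 3e5 km/s = 210000 km/s
Propagation delay = 6824 / 210000 = 0.0325 s = 32.4952 ms
Processing delay = 3.3 ms
Total one-way latency = 35.7952 ms


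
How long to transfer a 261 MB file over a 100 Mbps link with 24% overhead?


Effective throughput = 100 * (1 - 24/100) = 76 Mbps
File size in Mb = 261 * 8 = 2088 Mb
Time = 2088 / 76
Time = 27.4737 seconds


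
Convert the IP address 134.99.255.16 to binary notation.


134 = 10000110
99 = 01100011
255 = 11111111
16 = 00010000
Binary: 10000110.01100011.11111111.00010000


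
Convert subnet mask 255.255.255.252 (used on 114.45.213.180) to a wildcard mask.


Subnet mask: 255.255.255.252
Wildcard = 255.255.255.255 - subnet mask
255 - 255 = 0
255 - 255 = 0
255 - 255 = 0
255 - 252 = 3
Wildcard: 0.0.0.3


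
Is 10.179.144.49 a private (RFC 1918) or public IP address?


RFC 1918 private ranges:
  10.0.0.0/8 (10.0.0.0 - 10.255.255.255)
  172.16.0.0/12 (172.16.0.0 - 172.31.255.255)
  192.168.0.0/16 (192.168.0.0 - 192.168.255.255)
Private (in 10.0.0.0/8)


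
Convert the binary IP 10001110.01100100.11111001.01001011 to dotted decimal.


10001110 = 142
01100100 = 100
11111001 = 249
01001011 = 75
IP: 142.100.249.75


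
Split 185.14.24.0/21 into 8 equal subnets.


New prefix = 21 + 3 = 24
Each subnet has 256 addresses
  185.14.24.0/24
  185.14.25.0/24
  185.14.26.0/24
  185.14.27.0/24
  185.14.28.0/24
  185.14.29.0/24
  185.14.30.0/24
  185.14.31.0/24
Subnets: 185.14.24.0/24, 185.14.25.0/24, 185.14.26.0/24, 185.14.27.0/24, 185.14.28.0/24, 185.14.29.0/24, 185.14.30.0/24, 185.14.31.0/24


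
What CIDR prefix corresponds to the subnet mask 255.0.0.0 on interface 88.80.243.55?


Binary: 11111111.00000000.00000000.00000000
Count leading 1s
Prefix: /8


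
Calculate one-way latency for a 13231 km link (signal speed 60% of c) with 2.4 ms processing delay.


Speed = 0.6 * 3e5 km/s = 180000 km/s
Propagation delay = 13231 / 180000 = 0.0735 s = 73.5056 ms
Processing delay = 2.4 ms
Total one-way latency = 75.9056 ms


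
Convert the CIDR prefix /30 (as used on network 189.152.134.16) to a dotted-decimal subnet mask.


/30 means 30 network bits, 2 host bits
Binary: 11111111111111111111111111111100
Mask: 255.255.255.252


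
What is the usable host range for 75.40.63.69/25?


Network: 75.40.63.0
Broadcast: 75.40.63.127
First usable = network + 1
Last usable = broadcast - 1
Range: 75.40.63.1 to 75.40.63.126
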